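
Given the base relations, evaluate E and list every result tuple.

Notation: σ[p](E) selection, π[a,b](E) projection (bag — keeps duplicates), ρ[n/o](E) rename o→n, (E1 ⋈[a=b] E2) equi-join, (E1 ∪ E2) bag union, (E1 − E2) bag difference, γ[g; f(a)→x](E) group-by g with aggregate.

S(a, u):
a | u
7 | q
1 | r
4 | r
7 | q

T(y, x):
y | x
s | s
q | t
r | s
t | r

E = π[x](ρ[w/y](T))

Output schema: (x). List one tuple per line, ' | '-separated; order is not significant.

Row counts bottom-up:
  T → 4
  ρ[w/y](T) → 4
  π[x](ρ[w/y](T)) → 4

== RESULT ==
x
r
s
s
t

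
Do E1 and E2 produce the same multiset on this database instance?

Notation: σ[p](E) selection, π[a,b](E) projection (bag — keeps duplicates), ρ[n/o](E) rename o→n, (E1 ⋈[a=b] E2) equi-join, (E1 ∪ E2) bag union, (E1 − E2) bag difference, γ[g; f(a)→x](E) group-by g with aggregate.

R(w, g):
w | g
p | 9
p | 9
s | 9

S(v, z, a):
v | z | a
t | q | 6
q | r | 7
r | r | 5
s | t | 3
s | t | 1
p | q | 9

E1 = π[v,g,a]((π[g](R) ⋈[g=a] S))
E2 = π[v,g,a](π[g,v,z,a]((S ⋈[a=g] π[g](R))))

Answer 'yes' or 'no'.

E1 row counts bottom-up:
  R → 3
  π[g](R) → 3
  S → 6
  (π[g](R) ⋈[g=a] S) → 3
  π[v,g,a]((π[g](R) ⋈[g=a] S)) → 3
E2 row counts bottom-up:
  S → 6
  R → 3
  π[g](R) → 3
  (S ⋈[a=g] π[g](R)) → 3
  π[g,v,z,a]((S ⋈[a=g] π[g](R))) → 3
  π[v,g,a](π[g,v,z,a]((S ⋈[a=g] π[g](R)))) → 3

E1 and E2 produce the same multiset:
v | g | a
p | 9 | 9
p | 9 | 9
p | 9 | 9

yes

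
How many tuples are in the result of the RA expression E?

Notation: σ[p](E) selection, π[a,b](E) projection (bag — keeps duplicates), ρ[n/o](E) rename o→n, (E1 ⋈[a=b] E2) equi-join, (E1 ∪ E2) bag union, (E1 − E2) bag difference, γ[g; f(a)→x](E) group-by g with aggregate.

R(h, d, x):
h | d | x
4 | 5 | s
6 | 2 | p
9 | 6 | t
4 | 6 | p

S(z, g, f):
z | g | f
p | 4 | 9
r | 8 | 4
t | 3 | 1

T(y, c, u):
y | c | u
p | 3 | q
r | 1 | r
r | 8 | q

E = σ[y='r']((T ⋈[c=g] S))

Stepwise |·|:
  T → 3
  S → 3
  (T ⋈[c=g] S) → 2
  σ[y='r']((T ⋈[c=g] S)) → 1

|E| = 1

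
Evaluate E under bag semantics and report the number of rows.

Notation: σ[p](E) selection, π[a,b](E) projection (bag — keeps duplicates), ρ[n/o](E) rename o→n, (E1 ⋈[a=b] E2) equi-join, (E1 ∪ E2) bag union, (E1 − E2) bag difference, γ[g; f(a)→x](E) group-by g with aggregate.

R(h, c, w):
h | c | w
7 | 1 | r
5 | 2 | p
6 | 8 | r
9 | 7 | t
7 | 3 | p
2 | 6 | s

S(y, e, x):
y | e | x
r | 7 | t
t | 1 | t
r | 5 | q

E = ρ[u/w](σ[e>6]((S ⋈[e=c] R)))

Row counts bottom-up:
  S → 3
  R → 6
  (S ⋈[e=c] R) → 2
  σ[e>6]((S ⋈[e=c] R)) → 1
  ρ[u/w](σ[e>6]((S ⋈[e=c] R))) → 1

|E| = 1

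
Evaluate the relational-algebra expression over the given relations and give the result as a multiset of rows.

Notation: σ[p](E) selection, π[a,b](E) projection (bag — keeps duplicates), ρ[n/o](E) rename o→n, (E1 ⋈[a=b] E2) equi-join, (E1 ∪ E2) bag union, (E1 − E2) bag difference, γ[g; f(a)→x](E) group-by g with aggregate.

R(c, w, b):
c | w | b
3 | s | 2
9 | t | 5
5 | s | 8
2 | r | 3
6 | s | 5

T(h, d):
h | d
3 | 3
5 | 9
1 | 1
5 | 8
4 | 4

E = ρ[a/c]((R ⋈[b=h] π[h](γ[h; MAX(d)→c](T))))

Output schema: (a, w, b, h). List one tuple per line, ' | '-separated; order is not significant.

Stepwise |·|:
  R → 5
  T → 5
  γ[h; MAX(d)→c](T) → 4
  π[h](γ[h; MAX(d)→c](T)) → 4
  (R ⋈[b=h] π[h](γ[h; MAX(d)→c](T))) → 3
  ρ[a/c]((R ⋈[b=h] π[h](γ[h; MAX(d)→c](T)))) → 3

== RESULT ==
a | w | b | h
2 | r | 3 | 3
6 | s | 5 | 5
9 | t | 5 | 5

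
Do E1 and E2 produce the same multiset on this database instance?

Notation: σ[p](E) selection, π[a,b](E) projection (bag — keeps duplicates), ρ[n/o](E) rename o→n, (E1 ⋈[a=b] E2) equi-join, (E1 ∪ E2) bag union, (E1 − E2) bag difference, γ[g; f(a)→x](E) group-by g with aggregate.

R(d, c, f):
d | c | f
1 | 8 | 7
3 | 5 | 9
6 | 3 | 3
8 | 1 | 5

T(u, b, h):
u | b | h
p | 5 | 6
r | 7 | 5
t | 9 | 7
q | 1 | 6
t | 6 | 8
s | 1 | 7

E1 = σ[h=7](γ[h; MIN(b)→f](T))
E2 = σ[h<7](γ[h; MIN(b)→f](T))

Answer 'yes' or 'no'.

E1 per-node cardinality:
  T → 6
  γ[h; MIN(b)→f](T) → 4
  σ[h=7](γ[h; MIN(b)→f](T)) → 1
E2 per-node cardinality:
  T → 6
  γ[h; MIN(b)→f](T) → 4
  σ[h<7](γ[h; MIN(b)→f](T)) → 2

E1 result:
h | f
7 | 1
E2 result:
h | f
5 | 7
6 | 1
Witness: (6, 1) appears 0× in E1 but 1× in E2.

no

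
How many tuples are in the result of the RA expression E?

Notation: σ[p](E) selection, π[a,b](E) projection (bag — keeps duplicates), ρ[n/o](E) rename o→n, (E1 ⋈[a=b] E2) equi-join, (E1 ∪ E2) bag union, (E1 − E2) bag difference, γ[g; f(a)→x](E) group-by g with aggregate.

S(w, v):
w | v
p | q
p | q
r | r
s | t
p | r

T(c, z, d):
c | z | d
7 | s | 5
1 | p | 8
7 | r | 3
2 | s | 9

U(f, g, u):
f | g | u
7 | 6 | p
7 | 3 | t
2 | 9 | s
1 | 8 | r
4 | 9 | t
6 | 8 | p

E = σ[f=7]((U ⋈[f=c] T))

Subexpression sizes:
  U → 6
  T → 4
  (U ⋈[f=c] T) → 6
  σ[f=7]((U ⋈[f=c] T)) → 4

|E| = 4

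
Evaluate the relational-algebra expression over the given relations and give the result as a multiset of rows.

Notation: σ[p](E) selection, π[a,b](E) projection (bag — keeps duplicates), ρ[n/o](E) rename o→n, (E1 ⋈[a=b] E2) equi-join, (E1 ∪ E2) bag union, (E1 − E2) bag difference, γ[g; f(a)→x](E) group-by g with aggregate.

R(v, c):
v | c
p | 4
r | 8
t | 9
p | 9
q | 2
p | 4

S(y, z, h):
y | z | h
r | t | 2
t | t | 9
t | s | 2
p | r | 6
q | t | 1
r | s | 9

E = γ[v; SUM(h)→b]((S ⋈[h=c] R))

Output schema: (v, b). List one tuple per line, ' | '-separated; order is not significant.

Stepwise |·|:
  S → 6
  R → 6
  (S ⋈[h=c] R) → 6
  γ[v; SUM(h)→b]((S ⋈[h=c] R)) → 3

== RESULT ==
v | b
p | 18
q | 4
t | 18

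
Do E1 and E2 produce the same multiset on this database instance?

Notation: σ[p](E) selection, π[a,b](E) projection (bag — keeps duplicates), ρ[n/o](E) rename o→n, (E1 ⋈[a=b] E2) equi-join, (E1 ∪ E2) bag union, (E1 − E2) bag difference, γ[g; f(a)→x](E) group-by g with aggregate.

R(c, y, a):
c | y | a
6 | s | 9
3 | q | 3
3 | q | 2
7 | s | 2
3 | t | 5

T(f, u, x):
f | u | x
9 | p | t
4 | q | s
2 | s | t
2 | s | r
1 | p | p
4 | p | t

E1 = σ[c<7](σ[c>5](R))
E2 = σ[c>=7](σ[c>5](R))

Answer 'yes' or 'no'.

E1 subexpression sizes:
  R → 5
  σ[c>5](R) → 2
  σ[c<7](σ[c>5](R)) → 1
E2 subexpression sizes:
  R → 5
  σ[c>5](R) → 2
  σ[c>=7](σ[c>5](R)) → 1

E1 result:
c | y | a
6 | s | 9
E2 result:
c | y | a
7 | s | 2
Witness: (7, 's', 2) appears 0× in E1 but 1× in E2.

no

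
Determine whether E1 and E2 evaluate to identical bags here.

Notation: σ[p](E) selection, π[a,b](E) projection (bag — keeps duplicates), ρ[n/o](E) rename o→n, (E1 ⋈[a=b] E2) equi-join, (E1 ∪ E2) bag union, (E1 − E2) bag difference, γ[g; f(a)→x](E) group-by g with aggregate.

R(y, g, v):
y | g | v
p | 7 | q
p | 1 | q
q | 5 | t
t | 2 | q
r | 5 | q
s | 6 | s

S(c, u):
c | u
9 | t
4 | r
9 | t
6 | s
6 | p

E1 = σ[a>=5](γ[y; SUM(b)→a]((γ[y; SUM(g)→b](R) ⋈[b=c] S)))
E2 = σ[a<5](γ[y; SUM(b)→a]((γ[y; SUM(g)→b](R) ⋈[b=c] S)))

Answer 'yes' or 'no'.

E1 row counts bottom-up:
  R → 6
  γ[y; SUM(g)→b](R) → 5
  S → 5
  (γ[y; SUM(g)→b](R) ⋈[b=c] S) → 2
  γ[y; SUM(b)→a]((γ[y; SUM(g)→b](R) ⋈[b=c] S)) → 1
  σ[a>=5](γ[y; SUM(b)→a]((γ[y; SUM(g)→b](R) ⋈[b=c] S))) → 1
E2 row counts bottom-up:
  R → 6
  γ[y; SUM(g)→b](R) → 5
  S → 5
  (γ[y; SUM(g)→b](R) ⋈[b=c] S) → 2
  γ[y; SUM(b)→a]((γ[y; SUM(g)→b](R) ⋈[b=c] S)) → 1
  σ[a<5](γ[y; SUM(b)→a]((γ[y; SUM(g)→b](R) ⋈[b=c] S))) → 0

E1 result:
y | a
s | 12
E2 result:
y | a
(0 rows)
Witness: ('s', 12) appears 1× in E1 but 0× in E2.

no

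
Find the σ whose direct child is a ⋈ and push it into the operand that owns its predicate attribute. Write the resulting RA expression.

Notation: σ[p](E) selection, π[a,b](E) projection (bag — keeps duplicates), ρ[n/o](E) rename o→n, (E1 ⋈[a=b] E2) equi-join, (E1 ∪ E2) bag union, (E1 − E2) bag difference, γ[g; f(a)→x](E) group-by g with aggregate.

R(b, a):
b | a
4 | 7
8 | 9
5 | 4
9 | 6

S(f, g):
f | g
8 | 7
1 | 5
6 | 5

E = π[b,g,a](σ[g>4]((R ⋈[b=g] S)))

σ filters on g, owned by the right side.
E' = π[b,g,a]((R ⋈[b=g] σ[g>4](S)))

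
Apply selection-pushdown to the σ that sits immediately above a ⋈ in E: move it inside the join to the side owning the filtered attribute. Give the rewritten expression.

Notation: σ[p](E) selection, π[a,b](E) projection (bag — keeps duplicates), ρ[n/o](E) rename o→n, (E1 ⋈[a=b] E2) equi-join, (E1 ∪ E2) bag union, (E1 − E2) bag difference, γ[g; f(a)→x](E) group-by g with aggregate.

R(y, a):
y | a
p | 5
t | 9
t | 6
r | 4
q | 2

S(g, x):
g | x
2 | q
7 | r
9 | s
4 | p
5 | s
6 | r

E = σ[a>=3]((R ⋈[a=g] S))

σ filters on a, owned by the left side.
E' = (σ[a>=3](R) ⋈[a=g] S)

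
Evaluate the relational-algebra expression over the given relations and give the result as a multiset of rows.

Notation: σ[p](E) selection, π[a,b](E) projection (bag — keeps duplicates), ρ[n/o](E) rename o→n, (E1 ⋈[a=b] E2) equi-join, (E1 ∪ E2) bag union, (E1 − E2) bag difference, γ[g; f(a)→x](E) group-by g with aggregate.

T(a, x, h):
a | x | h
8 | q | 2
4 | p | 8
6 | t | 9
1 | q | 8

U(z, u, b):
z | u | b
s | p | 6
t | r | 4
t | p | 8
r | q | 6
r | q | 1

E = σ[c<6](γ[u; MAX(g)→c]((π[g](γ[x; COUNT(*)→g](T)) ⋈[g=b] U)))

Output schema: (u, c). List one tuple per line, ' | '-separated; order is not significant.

Stepwise |·|:
  T → 4
  γ[x; COUNT(*)→g](T) → 3
  π[g](γ[x; COUNT(*)→g](T)) → 3
  U → 5
  (π[g](γ[x; COUNT(*)→g](T)) ⋈[g=b] U) → 2
  γ[u; MAX(g)→c]((π[g](γ[x; COUNT(*)→g](T)) ⋈[g=b] U)) → 1
  σ[c<6](γ[u; MAX(g)→c]((π[g](γ[x; COUNT(*)→g](T)) ⋈[g=b] U))) → 1

== RESULT ==
u | c
q | 1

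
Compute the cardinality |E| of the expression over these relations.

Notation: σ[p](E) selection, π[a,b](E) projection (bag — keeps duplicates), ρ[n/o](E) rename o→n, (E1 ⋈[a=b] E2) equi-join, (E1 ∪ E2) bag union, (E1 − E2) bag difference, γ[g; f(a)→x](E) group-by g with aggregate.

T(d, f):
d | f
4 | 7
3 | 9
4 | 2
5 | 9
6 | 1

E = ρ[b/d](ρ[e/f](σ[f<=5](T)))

Row counts bottom-up:
  T → 5
  σ[f<=5](T) → 2
  ρ[e/f](σ[f<=5](T)) → 2
  ρ[b/d](ρ[e/f](σ[f<=5](T))) → 2

|E| = 2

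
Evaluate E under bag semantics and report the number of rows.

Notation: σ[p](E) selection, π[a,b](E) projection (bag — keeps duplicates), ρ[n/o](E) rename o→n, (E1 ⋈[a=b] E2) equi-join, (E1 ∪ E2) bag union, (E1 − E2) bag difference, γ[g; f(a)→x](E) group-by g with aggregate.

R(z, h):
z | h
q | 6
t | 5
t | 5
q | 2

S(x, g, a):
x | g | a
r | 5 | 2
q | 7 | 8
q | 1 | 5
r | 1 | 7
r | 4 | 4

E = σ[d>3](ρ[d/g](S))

Row counts bottom-up:
  S → 5
  ρ[d/g](S) → 5
  σ[d>3](ρ[d/g](S)) → 3

|E| = 3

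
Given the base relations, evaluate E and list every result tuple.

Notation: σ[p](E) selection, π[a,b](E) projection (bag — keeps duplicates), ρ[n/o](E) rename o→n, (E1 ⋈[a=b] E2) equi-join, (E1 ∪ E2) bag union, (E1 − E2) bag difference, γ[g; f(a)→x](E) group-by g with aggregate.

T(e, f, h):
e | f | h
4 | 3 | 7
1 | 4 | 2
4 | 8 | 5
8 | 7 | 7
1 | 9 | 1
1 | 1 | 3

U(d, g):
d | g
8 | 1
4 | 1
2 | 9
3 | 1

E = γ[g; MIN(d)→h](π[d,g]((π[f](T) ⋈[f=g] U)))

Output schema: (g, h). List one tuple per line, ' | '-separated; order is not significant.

Row counts bottom-up:
  T → 6
  π[f](T) → 6
  U → 4
  (π[f](T) ⋈[f=g] U) → 4
  π[d,g]((π[f](T) ⋈[f=g] U)) → 4
  γ[g; MIN(d)→h](π[d,g]((π[f](T) ⋈[f=g] U))) → 2

== RESULT ==
g | h
1 | 3
9 | 2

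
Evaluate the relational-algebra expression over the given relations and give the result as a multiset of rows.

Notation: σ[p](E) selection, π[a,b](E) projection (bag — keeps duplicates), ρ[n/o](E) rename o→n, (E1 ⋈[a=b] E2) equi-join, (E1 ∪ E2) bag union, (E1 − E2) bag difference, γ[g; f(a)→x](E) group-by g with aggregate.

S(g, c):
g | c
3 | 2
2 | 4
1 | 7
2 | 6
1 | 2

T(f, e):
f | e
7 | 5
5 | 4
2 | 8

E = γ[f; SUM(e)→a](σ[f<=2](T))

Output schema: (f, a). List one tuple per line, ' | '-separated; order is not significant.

Per-node cardinality:
  T → 3
  σ[f<=2](T) → 1
  γ[f; SUM(e)→a](σ[f<=2](T)) → 1

== RESULT ==
f | a
2 | 8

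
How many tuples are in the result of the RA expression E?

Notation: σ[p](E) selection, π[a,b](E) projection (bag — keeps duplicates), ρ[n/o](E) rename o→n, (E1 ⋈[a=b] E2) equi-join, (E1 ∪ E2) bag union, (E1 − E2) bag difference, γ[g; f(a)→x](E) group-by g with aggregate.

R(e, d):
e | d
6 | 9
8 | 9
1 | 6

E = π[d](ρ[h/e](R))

Subexpression sizes:
  R → 3
  ρ[h/e](R) → 3
  π[d](ρ[h/e](R)) → 3

|E| = 3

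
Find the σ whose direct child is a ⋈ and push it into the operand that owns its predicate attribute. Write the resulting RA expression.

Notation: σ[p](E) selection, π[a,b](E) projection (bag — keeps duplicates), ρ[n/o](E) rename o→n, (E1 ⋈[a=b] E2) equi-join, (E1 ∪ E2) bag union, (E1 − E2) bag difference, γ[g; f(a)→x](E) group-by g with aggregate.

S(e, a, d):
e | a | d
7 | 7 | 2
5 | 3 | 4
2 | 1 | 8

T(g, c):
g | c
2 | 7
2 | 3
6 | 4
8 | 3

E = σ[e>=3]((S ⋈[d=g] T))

σ filters on e, owned by the left side.
E' = (σ[e>=3](S) ⋈[d=g] T)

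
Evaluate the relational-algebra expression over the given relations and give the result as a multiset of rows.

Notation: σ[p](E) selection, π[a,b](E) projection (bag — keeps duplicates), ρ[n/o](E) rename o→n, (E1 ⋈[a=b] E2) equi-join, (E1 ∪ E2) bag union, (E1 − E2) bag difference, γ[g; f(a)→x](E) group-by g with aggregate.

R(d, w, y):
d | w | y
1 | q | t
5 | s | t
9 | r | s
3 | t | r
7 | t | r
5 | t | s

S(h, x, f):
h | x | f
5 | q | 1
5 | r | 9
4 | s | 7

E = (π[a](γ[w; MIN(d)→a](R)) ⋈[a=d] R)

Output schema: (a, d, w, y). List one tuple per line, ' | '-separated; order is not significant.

Per-node cardinality:
  R → 6
  γ[w; MIN(d)→a](R) → 4
  π[a](γ[w; MIN(d)→a](R)) → 4
  R → 6
  (π[a](γ[w; MIN(d)→a](R)) ⋈[a=d] R) → 5

== RESULT ==
a | d | w | y
1 | 1 | q | t
3 | 3 | t | r
5 | 5 | s | t
5 | 5 | t | s
9 | 9 | r | s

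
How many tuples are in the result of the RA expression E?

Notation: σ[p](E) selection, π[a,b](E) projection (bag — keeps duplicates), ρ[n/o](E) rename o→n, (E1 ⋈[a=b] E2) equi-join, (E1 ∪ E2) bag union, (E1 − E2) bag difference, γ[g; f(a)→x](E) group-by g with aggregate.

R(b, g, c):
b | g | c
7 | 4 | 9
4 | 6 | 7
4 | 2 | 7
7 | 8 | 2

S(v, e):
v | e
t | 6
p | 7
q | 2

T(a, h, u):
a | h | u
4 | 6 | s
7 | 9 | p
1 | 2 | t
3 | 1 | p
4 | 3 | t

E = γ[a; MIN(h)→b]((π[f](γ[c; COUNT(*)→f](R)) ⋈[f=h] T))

Stepwise |·|:
  R → 4
  γ[c; COUNT(*)→f](R) → 3
  π[f](γ[c; COUNT(*)→f](R)) → 3
  T → 5
  (π[f](γ[c; COUNT(*)→f](R)) ⋈[f=h] T) → 3
  γ[a; MIN(h)→b]((π[f](γ[c; COUNT(*)→f](R)) ⋈[f=h] T)) → 2

|E| = 2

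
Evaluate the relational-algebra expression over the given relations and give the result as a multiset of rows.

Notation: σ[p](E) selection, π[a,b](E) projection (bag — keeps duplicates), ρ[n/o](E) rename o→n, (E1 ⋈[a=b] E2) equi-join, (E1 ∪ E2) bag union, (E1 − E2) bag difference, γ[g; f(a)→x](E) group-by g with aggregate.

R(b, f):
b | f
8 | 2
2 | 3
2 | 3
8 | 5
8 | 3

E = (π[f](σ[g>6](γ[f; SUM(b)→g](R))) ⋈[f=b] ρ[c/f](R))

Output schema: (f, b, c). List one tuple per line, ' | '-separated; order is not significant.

Subexpression sizes:
  R → 5
  γ[f; SUM(b)→g](R) → 3
  σ[g>6](γ[f; SUM(b)→g](R)) → 3
  π[f](σ[g>6](γ[f; SUM(b)→g](R))) → 3
  R → 5
  ρ[c/f](R) → 5
  (π[f](σ[g>6](γ[f; SUM(b)→g](R))) ⋈[f=b] ρ[c/f](R)) → 2

== RESULT ==
f | b | c
2 | 2 | 3
2 | 2 | 3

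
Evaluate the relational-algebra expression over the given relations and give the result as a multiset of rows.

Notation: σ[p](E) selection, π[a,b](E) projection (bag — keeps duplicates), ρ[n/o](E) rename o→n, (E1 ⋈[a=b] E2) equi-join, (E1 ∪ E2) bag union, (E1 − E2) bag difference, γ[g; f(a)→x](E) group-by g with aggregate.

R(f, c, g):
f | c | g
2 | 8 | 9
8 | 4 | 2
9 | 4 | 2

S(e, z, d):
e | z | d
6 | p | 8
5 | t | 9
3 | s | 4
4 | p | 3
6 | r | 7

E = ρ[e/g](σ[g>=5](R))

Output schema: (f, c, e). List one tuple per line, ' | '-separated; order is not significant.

Row counts bottom-up:
  R → 3
  σ[g>=5](R) → 1
  ρ[e/g](σ[g>=5](R)) → 1

== RESULT ==
f | c | e
2 | 8 | 9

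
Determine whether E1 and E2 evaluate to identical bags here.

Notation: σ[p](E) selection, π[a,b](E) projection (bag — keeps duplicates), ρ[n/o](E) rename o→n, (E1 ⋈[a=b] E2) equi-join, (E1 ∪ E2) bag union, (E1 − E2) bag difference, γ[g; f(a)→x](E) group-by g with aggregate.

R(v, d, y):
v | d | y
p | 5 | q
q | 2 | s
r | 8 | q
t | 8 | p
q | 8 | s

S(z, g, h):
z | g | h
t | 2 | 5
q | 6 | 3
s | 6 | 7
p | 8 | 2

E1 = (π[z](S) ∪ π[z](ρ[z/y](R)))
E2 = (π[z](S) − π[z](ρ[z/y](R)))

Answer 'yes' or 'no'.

E1 subexpression sizes:
  S → 4
  π[z](S) → 4
  R → 5
  ρ[z/y](R) → 5
  π[z](ρ[z/y](R)) → 5
  (π[z](S) ∪ π[z](ρ[z/y](R))) → 9
E2 subexpression sizes:
  S → 4
  π[z](S) → 4
  R → 5
  ρ[z/y](R) → 5
  π[z](ρ[z/y](R)) → 5
  (π[z](S) − π[z](ρ[z/y](R))) → 1

E1 result:
z
p
p
q
q
q
s
s
s
t
E2 result:
z
t
Witness: ('q',) appears 3× in E1 but 0× in E2.

no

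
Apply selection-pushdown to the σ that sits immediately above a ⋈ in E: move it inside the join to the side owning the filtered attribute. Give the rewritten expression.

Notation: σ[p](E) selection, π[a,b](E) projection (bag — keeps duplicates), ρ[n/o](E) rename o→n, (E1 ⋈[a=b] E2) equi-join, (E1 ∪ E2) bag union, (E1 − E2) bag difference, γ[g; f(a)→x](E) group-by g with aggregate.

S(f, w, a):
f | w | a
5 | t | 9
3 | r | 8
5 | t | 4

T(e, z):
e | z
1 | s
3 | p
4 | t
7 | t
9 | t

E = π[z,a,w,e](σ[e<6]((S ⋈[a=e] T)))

σ filters on e, owned by the right side.
E' = π[z,a,w,e]((S ⋈[a=e] σ[e<6](T)))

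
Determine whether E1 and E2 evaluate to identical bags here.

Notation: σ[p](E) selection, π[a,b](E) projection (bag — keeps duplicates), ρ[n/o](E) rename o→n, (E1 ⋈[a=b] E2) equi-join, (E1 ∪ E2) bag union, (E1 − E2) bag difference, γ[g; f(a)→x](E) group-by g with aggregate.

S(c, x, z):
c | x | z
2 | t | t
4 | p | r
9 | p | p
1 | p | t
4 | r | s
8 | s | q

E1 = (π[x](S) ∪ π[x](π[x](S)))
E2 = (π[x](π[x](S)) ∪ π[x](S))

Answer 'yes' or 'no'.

E1 row counts bottom-up:
  S → 6
  π[x](S) → 6
  S → 6
  π[x](S) → 6
  π[x](π[x](S)) → 6
  (π[x](S) ∪ π[x](π[x](S))) → 12
E2 row counts bottom-up:
  S → 6
  π[x](S) → 6
  π[x](π[x](S)) → 6
  S → 6
  π[x](S) → 6
  (π[x](π[x](S)) ∪ π[x](S)) → 12

E1 and E2 produce the same multiset:
x
p
p
p
p
p
p
r
r
s
s
t
t

yes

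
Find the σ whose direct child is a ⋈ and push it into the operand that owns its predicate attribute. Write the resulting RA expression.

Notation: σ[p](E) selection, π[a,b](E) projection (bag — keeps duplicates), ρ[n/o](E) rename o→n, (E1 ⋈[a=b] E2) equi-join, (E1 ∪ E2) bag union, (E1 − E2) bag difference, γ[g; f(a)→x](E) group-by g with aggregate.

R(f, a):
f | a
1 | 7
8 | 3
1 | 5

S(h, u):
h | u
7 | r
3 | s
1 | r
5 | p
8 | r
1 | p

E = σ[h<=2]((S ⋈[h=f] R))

σ filters on h, owned by the left side.
E' = (σ[h<=2](S) ⋈[h=f] R)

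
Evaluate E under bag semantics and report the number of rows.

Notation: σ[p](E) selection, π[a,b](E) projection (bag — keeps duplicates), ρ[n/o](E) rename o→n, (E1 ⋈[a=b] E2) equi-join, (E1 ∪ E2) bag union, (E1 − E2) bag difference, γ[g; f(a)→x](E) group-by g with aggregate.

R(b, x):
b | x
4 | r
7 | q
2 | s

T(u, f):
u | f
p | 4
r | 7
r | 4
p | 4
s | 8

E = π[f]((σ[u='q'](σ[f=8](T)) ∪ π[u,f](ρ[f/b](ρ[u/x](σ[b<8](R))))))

Subexpression sizes:
  T → 5
  σ[f=8](T) → 1
  σ[u='q'](σ[f=8](T)) → 0
  R → 3
  σ[b<8](R) → 3
  ρ[u/x](σ[b<8](R)) → 3
  ρ[f/b](ρ[u/x](σ[b<8](R))) → 3
  π[u,f](ρ[f/b](ρ[u/x](σ[b<8](R)))) → 3
  (σ[u='q'](σ[f=8](T)) ∪ π[u,f](ρ[f/b](ρ[u/x](σ[b<8](R))))) → 3
  π[f]((σ[u='q'](σ[f=8](T)) ∪ π[u,f](ρ[f/b](ρ[u/x](σ[b<8](R)))))) → 3

|E| = 3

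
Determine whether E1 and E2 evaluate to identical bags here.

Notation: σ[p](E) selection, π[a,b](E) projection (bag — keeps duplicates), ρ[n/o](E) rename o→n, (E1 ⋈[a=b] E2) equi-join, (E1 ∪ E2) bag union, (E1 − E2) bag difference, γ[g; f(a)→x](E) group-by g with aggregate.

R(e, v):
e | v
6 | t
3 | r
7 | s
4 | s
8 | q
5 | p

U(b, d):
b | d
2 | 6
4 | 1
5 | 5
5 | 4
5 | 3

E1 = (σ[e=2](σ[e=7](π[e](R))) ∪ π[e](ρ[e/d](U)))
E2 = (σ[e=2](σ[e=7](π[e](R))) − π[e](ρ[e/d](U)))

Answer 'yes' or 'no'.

E1 row counts bottom-up:
  R → 6
  π[e](R) → 6
  σ[e=7](π[e](R)) → 1
  σ[e=2](σ[e=7](π[e](R))) → 0
  U → 5
  ρ[e/d](U) → 5
  π[e](ρ[e/d](U)) → 5
  (σ[e=2](σ[e=7](π[e](R))) ∪ π[e](ρ[e/d](U))) → 5
E2 row counts bottom-up:
  R → 6
  π[e](R) → 6
  σ[e=7](π[e](R)) → 1
  σ[e=2](σ[e=7](π[e](R))) → 0
  U → 5
  ρ[e/d](U) → 5
  π[e](ρ[e/d](U)) → 5
  (σ[e=2](σ[e=7](π[e](R))) − π[e](ρ[e/d](U))) → 0

E1 result:
e
1
3
4
5
6
E2 result:
e
(0 rows)
Witness: (6,) appears 1× in E1 but 0× in E2.

no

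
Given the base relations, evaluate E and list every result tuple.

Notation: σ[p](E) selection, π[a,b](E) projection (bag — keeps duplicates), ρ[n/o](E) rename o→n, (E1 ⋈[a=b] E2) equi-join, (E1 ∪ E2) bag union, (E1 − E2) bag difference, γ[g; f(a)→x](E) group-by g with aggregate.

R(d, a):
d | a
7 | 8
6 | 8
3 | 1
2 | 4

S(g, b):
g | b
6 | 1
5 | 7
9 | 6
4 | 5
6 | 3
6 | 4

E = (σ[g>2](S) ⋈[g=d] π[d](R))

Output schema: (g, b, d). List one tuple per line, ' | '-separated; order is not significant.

Per-node cardinality:
  S → 6
  σ[g>2](S) → 6
  R → 4
  π[d](R) → 4
  (σ[g>2](S) ⋈[g=d] π[d](R)) → 3

== RESULT ==
g | b | d
6 | 1 | 6
6 | 3 | 6
6 | 4 | 6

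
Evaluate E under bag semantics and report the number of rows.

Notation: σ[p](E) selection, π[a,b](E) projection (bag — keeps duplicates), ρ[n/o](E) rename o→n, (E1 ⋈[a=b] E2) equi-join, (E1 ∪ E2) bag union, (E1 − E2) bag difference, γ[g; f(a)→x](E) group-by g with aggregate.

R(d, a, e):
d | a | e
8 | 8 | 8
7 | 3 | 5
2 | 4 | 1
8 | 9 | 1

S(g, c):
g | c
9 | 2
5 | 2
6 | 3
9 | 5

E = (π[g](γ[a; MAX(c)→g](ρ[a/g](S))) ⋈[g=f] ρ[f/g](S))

Subexpression sizes:
  S → 4
  ρ[a/g](S) → 4
  γ[a; MAX(c)→g](ρ[a/g](S)) → 3
  π[g](γ[a; MAX(c)→g](ρ[a/g](S))) → 3
  S → 4
  ρ[f/g](S) → 4
  (π[g](γ[a; MAX(c)→g](ρ[a/g](S))) ⋈[g=f] ρ[f/g](S)) → 1

|E| = 1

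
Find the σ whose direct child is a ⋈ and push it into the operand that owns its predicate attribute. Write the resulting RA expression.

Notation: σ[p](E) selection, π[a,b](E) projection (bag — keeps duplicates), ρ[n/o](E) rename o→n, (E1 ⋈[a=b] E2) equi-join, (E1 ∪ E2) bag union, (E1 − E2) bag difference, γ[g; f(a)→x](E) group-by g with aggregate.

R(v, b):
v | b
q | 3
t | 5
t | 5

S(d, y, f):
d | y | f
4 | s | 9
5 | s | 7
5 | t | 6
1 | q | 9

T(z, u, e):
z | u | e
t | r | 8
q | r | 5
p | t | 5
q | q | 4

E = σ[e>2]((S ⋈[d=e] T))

σ filters on e, owned by the right side.
E' = (S ⋈[d=e] σ[e>2](T))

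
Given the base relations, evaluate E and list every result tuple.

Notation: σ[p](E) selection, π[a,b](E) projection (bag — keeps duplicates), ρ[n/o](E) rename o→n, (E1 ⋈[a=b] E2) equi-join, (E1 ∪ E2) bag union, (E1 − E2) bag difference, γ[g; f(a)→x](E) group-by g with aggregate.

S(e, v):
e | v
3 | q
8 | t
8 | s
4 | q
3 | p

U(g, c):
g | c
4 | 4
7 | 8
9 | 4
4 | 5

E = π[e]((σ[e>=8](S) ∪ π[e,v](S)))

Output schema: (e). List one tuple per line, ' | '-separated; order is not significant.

Row counts bottom-up:
  S → 5
  σ[e>=8](S) → 2
  S → 5
  π[e,v](S) → 5
  (σ[e>=8](S) ∪ π[e,v](S)) → 7
  π[e]((σ[e>=8](S) ∪ π[e,v](S))) → 7

== RESULT ==
e
3
3
4
8
8
8
8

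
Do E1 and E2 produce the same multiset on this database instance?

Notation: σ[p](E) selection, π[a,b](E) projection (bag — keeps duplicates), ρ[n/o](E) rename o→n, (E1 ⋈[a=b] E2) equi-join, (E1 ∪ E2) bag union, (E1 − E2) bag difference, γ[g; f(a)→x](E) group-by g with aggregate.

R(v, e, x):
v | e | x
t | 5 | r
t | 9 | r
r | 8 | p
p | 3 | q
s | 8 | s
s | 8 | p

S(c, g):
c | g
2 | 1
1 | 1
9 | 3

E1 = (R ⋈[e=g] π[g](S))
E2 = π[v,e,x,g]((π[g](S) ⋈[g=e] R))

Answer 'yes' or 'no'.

E1 per-node cardinality:
  R → 6
  S → 3
  π[g](S) → 3
  (R ⋈[e=g] π[g](S)) → 1
E2 per-node cardinality:
  S → 3
  π[g](S) → 3
  R → 6
  (π[g](S) ⋈[g=e] R) → 1
  π[v,e,x,g]((π[g](S) ⋈[g=e] R)) → 1

E1 and E2 produce the same multiset:
v | e | x | g
p | 3 | q | 3

yes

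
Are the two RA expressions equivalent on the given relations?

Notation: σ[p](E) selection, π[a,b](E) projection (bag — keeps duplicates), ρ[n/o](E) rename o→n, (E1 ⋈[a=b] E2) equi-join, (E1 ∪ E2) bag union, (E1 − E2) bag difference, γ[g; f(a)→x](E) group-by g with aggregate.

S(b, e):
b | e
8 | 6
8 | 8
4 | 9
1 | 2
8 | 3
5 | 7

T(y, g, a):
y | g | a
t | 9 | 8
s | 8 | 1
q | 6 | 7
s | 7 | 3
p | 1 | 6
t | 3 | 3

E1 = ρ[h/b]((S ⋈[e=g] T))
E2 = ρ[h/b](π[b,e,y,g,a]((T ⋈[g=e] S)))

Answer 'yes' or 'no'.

E1 stepwise |·|:
  S → 6
  T → 6
  (S ⋈[e=g] T) → 5
  ρ[h/b]((S ⋈[e=g] T)) → 5
E2 stepwise |·|:
  T → 6
  S → 6
  (T ⋈[g=e] S) → 5
  π[b,e,y,g,a]((T ⋈[g=e] S)) → 5
  ρ[h/b](π[b,e,y,g,a]((T ⋈[g=e] S))) → 5

E1 and E2 produce the same multiset:
h | e | y | g | a
4 | 9 | t | 9 | 8
5 | 7 | s | 7 | 3
8 | 3 | t | 3 | 3
8 | 6 | q | 6 | 7
8 | 8 | s | 8 | 1

yes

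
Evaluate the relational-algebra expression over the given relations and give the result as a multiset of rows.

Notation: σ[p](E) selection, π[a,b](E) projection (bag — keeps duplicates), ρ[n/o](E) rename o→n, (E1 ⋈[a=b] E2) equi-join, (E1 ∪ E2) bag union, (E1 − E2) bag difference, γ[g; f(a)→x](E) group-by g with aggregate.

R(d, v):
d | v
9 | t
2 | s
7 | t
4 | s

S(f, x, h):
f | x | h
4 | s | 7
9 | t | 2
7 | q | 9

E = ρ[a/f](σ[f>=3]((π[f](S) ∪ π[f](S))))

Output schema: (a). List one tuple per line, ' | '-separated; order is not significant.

Row counts bottom-up:
  S → 3
  π[f](S) → 3
  S → 3
  π[f](S) → 3
  (π[f](S) ∪ π[f](S)) → 6
  σ[f>=3]((π[f](S) ∪ π[f](S))) → 6
  ρ[a/f](σ[f>=3]((π[f](S) ∪ π[f](S)))) → 6

== RESULT ==
a
4
4
7
7
9
9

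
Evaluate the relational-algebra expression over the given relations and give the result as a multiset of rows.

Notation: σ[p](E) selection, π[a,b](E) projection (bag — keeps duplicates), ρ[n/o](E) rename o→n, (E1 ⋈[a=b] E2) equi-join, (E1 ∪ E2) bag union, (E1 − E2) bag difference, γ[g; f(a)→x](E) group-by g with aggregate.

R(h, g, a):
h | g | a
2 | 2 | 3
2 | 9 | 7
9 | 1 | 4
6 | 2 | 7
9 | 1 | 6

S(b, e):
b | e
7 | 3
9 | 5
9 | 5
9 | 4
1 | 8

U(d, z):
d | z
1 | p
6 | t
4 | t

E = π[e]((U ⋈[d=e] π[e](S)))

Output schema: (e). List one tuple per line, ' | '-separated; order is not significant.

Row counts bottom-up:
  U → 3
  S → 5
  π[e](S) → 5
  (U ⋈[d=e] π[e](S)) → 1
  π[e]((U ⋈[d=e] π[e](S))) → 1

== RESULT ==
e
4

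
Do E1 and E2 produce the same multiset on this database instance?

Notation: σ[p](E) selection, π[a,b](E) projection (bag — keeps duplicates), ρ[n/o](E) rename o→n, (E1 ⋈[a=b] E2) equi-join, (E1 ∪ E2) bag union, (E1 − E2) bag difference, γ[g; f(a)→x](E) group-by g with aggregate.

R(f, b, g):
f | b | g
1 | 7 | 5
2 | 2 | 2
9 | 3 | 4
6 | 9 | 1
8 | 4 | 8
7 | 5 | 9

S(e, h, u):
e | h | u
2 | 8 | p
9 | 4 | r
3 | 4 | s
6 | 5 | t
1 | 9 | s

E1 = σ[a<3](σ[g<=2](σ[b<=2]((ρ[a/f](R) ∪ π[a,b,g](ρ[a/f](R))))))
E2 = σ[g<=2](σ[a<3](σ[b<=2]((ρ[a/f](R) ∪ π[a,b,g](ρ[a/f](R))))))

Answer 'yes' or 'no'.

E1 per-node cardinality:
  R → 6
  ρ[a/f](R) → 6
  R → 6
  ρ[a/f](R) → 6
  π[a,b,g](ρ[a/f](R)) → 6
  (ρ[a/f](R) ∪ π[a,b,g](ρ[a/f](R))) → 12
  σ[b<=2]((ρ[a/f](R) ∪ π[a,b,g](ρ[a/f](R)))) → 2
  σ[g<=2](σ[b<=2]((ρ[a/f](R) ∪ π[a,b,g](ρ[a/f](R))))) → 2
  σ[a<3](σ[g<=2](σ[b<=2]((ρ[a/f](R) ∪ π[a,b,g](ρ[a/f](R)))))) → 2
E2 per-node cardinality:
  R → 6
  ρ[a/f](R) → 6
  R → 6
  ρ[a/f](R) → 6
  π[a,b,g](ρ[a/f](R)) → 6
  (ρ[a/f](R) ∪ π[a,b,g](ρ[a/f](R))) → 12
  σ[b<=2]((ρ[a/f](R) ∪ π[a,b,g](ρ[a/f](R)))) → 2
  σ[a<3](σ[b<=2]((ρ[a/f](R) ∪ π[a,b,g](ρ[a/f](R))))) → 2
  σ[g<=2](σ[a<3](σ[b<=2]((ρ[a/f](R) ∪ π[a,b,g](ρ[a/f](R)))))) → 2

E1 and E2 produce the same multiset:
a | b | g
2 | 2 | 2
2 | 2 | 2

yes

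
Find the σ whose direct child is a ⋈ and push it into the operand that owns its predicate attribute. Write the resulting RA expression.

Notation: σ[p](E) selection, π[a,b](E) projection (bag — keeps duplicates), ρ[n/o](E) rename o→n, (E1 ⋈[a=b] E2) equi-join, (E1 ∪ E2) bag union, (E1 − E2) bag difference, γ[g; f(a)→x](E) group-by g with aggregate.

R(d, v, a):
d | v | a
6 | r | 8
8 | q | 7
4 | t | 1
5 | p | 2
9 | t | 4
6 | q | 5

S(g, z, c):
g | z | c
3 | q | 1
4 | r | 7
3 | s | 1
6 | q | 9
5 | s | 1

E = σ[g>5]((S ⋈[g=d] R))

σ filters on g, owned by the left side.
E' = (σ[g>5](S) ⋈[g=d] R)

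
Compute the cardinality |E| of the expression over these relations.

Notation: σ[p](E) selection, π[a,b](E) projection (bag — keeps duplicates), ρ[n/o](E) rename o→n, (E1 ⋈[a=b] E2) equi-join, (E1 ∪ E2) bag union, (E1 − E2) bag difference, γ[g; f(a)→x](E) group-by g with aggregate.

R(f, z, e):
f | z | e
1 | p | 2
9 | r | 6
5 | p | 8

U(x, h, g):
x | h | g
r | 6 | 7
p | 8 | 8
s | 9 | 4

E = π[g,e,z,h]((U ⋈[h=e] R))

Per-node cardinality:
  U → 3
  R → 3
  (U ⋈[h=e] R) → 2
  π[g,e,z,h]((U ⋈[h=e] R)) → 2

|E| = 2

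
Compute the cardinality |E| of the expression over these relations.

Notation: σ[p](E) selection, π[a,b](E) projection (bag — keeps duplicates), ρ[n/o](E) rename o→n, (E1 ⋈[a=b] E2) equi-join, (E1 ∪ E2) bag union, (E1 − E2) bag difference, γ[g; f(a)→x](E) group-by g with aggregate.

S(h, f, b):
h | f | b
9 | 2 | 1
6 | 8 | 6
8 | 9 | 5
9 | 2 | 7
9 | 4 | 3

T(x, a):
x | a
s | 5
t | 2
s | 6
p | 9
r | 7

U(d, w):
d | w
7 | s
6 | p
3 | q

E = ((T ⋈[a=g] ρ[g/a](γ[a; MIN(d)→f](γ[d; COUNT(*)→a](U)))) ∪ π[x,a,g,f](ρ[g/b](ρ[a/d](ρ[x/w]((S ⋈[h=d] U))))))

Per-node cardinality:
  T → 5
  U → 3
  γ[d; COUNT(*)→a](U) → 3
  γ[a; MIN(d)→f](γ[d; COUNT(*)→a](U)) → 1
  ρ[g/a](γ[a; MIN(d)→f](γ[d; COUNT(*)→a](U))) → 1
  (T ⋈[a=g] ρ[g/a](γ[a; MIN(d)→f](γ[d; COUNT(*)→a](U)))) → 0
  S → 5
  U → 3
  (S ⋈[h=d] U) → 1
  ρ[x/w]((S ⋈[h=d] U)) → 1
  ρ[a/d](ρ[x/w]((S ⋈[h=d] U))) → 1
  ρ[g/b](ρ[a/d](ρ[x/w]((S ⋈[h=d] U)))) → 1
  π[x,a,g,f](ρ[g/b](ρ[a/d](ρ[x/w]((S ⋈[h=d] U))))) → 1
  ((T ⋈[a=g] ρ[g/a](γ[a; MIN(d)→f](γ[d; COUNT(*)→a](U)))) ∪ π[x,a,g,f](ρ[g/b](ρ[a/d](ρ[x/w]((S ⋈[h=d] U)))))) → 1

|E| = 1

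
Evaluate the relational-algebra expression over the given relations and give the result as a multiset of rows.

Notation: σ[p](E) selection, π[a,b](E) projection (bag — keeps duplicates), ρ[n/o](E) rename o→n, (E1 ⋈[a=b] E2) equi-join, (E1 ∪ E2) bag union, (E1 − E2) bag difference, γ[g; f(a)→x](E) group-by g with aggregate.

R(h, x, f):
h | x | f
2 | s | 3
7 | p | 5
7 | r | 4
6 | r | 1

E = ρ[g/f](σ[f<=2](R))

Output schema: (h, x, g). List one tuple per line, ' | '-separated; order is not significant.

Row counts bottom-up:
  R → 4
  σ[f<=2](R) → 1
  ρ[g/f](σ[f<=2](R)) → 1

== RESULT ==
h | x | g
6 | r | 1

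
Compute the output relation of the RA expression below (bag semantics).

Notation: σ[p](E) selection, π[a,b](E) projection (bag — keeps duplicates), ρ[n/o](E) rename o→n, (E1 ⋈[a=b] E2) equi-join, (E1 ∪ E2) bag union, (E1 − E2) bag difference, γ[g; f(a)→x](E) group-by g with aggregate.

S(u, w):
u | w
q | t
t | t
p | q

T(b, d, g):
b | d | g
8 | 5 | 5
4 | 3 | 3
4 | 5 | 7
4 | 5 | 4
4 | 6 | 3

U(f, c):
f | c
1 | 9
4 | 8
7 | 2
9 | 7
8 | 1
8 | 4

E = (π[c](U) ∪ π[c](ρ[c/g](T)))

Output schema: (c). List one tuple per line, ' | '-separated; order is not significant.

Per-node cardinality:
  U → 6
  π[c](U) → 6
  T → 5
  ρ[c/g](T) → 5
  π[c](ρ[c/g](T)) → 5
  (π[c](U) ∪ π[c](ρ[c/g](T))) → 11

== RESULT ==
c
1
2
3
3
4
4
5
7
7
8
9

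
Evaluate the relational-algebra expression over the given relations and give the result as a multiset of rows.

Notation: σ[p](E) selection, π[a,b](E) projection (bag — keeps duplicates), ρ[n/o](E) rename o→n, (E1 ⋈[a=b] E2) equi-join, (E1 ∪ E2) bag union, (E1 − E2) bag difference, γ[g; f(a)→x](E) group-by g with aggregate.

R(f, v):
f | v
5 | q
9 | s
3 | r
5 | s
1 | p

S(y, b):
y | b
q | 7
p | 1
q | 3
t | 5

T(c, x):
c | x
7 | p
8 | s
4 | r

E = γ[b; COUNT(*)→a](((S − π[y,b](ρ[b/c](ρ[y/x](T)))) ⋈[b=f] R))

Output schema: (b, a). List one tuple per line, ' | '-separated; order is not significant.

Subexpression sizes:
  S → 4
  T → 3
  ρ[y/x](T) → 3
  ρ[b/c](ρ[y/x](T)) → 3
  π[y,b](ρ[b/c](ρ[y/x](T))) → 3
  (S − π[y,b](ρ[b/c](ρ[y/x](T)))) → 4
  R → 5
  ((S − π[y,b](ρ[b/c](ρ[y/x](T)))) ⋈[b=f] R) → 4
  γ[b; COUNT(*)→a](((S − π[y,b](ρ[b/c](ρ[y/x](T)))) ⋈[b=f] R)) → 3

== RESULT ==
b | a
1 | 1
3 | 1
5 | 2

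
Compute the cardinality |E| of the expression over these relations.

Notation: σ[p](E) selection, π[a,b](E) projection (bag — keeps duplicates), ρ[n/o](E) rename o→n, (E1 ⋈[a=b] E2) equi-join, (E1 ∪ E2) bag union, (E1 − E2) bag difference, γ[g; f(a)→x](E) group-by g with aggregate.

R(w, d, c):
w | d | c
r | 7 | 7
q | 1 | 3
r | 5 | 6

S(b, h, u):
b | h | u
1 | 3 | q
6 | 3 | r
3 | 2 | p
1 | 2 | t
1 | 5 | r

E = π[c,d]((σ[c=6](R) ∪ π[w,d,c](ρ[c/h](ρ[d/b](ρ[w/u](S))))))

Per-node cardinality:
  R → 3
  σ[c=6](R) → 1
  S → 5
  ρ[w/u](S) → 5
  ρ[d/b](ρ[w/u](S)) → 5
  ρ[c/h](ρ[d/b](ρ[w/u](S))) → 5
  π[w,d,c](ρ[c/h](ρ[d/b](ρ[w/u](S)))) → 5
  (σ[c=6](R) ∪ π[w,d,c](ρ[c/h](ρ[d/b](ρ[w/u](S))))) → 6
  π[c,d]((σ[c=6](R) ∪ π[w,d,c](ρ[c/h](ρ[d/b](ρ[w/u](S)))))) → 6

|E| = 6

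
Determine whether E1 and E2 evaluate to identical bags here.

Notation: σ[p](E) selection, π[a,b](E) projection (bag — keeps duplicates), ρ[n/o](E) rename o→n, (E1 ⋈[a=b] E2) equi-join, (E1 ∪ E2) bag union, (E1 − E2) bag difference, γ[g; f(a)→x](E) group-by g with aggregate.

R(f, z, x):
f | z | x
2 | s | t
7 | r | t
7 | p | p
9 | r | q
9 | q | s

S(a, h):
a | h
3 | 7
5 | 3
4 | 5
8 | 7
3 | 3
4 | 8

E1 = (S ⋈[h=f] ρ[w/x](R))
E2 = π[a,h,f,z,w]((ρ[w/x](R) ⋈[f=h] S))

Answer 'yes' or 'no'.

E1 subexpression sizes:
  S → 6
  R → 5
  ρ[w/x](R) → 5
  (S ⋈[h=f] ρ[w/x](R)) → 4
E2 subexpression sizes:
  R → 5
  ρ[w/x](R) → 5
  S → 6
  (ρ[w/x](R) ⋈[f=h] S) → 4
  π[a,h,f,z,w]((ρ[w/x](R) ⋈[f=h] S)) → 4

E1 and E2 produce the same multiset:
a | h | f | z | w
3 | 7 | 7 | p | p
3 | 7 | 7 | r | t
8 | 7 | 7 | p | p
8 | 7 | 7 | r | t

yes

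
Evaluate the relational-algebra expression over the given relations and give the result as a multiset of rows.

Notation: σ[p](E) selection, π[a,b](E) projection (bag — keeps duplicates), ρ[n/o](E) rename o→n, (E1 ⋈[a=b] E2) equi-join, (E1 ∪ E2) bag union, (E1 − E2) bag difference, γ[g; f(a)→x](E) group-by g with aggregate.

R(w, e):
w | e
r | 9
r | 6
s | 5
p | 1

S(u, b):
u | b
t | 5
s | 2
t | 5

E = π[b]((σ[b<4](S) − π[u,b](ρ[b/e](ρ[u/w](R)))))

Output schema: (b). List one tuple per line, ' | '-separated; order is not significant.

Subexpression sizes:
  S → 3
  σ[b<4](S) → 1
  R → 4
  ρ[u/w](R) → 4
  ρ[b/e](ρ[u/w](R)) → 4
  π[u,b](ρ[b/e](ρ[u/w](R))) → 4
  (σ[b<4](S) − π[u,b](ρ[b/e](ρ[u/w](R)))) → 1
  π[b]((σ[b<4](S) − π[u,b](ρ[b/e](ρ[u/w](R))))) → 1

== RESULT ==
b
2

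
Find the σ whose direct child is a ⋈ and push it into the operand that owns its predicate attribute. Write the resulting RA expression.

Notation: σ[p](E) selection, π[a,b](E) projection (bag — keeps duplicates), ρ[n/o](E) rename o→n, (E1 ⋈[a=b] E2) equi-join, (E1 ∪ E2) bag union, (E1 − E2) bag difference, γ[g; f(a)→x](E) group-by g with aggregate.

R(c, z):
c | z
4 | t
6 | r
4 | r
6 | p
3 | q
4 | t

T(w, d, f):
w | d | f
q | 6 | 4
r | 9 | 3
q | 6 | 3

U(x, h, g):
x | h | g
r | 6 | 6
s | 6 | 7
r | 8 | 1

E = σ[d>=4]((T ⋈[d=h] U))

σ filters on d, owned by the left side.
E' = (σ[d>=4](T) ⋈[d=h] U)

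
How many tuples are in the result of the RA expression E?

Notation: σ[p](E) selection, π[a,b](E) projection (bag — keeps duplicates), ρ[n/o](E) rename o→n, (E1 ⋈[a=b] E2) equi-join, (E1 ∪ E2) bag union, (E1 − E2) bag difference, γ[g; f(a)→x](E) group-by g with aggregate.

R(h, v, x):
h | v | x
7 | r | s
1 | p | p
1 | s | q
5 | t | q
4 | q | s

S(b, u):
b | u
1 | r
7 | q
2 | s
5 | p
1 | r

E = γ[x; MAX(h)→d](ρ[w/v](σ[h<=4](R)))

Stepwise |·|:
  R → 5
  σ[h<=4](R) → 3
  ρ[w/v](σ[h<=4](R)) → 3
  γ[x; MAX(h)→d](ρ[w/v](σ[h<=4](R))) → 3

|E| = 3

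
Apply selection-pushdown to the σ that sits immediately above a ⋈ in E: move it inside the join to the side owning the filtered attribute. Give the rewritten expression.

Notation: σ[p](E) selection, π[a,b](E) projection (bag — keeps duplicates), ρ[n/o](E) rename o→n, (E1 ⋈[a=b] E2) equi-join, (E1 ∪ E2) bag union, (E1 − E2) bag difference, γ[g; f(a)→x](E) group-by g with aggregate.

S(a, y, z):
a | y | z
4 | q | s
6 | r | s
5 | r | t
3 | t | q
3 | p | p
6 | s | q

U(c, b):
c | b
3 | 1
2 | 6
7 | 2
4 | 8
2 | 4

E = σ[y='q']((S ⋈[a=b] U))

σ filters on y, owned by the left side.
E' = (σ[y='q'](S) ⋈[a=b] U)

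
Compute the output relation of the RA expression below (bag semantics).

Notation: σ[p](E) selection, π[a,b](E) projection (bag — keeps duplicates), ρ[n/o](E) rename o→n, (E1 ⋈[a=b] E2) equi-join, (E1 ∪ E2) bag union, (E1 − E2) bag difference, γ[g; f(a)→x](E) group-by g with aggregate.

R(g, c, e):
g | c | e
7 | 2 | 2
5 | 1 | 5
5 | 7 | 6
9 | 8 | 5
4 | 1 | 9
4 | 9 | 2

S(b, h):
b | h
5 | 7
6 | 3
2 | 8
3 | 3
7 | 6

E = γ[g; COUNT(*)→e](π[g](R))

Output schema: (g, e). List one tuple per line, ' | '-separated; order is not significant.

Subexpression sizes:
  R → 6
  π[g](R) → 6
  γ[g; COUNT(*)→e](π[g](R)) → 4

== RESULT ==
g | e
4 | 2
5 | 2
7 | 1
9 | 1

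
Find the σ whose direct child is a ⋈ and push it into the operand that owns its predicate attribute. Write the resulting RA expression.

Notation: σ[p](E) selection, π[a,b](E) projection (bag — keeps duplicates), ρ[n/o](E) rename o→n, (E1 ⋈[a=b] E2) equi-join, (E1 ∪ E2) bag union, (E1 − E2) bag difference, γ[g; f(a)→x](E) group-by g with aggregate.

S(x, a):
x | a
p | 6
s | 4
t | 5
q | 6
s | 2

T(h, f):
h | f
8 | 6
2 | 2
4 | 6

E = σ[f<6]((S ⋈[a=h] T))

σ filters on f, owned by the right side.
E' = (S ⋈[a=h] σ[f<6](T))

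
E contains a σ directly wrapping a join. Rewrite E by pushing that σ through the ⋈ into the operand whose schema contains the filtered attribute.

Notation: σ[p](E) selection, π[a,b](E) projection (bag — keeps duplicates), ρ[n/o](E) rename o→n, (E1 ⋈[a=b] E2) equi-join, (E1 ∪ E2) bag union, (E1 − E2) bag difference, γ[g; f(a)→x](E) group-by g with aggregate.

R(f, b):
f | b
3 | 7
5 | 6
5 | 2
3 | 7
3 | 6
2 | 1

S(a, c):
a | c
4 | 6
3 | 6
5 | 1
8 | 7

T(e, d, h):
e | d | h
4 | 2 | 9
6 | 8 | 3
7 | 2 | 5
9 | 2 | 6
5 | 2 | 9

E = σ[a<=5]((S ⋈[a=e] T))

σ filters on a, owned by the left side.
E' = (σ[a<=5](S) ⋈[a=e] T)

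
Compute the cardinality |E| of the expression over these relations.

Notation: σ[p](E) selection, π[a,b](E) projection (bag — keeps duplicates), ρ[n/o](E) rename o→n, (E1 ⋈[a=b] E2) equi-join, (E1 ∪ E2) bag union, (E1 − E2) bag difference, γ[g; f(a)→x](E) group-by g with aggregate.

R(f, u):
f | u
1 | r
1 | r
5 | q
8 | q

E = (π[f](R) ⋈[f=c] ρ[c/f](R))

Stepwise |·|:
  R → 4
  π[f](R) → 4
  R → 4
  ρ[c/f](R) → 4
  (π[f](R) ⋈[f=c] ρ[c/f](R)) → 6

|E| = 6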